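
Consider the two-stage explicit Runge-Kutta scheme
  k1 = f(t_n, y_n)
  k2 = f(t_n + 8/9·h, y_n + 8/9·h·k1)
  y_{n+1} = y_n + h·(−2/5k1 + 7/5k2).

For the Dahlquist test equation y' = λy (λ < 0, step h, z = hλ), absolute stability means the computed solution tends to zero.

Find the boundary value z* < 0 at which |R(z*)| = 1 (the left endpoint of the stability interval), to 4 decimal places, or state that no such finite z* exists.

left endpoint -0.8036.

On y'=λy, z=hλ:
  k1=λy_n ⇒ h·k1=z·y_n;  k2=λ(1+8/9z)y_n ⇒ h·k2=z(1+8/9z)y_n
  y_{n+1}/y_n = 1 − 2/5z + 7/5z(1+8/9z) = 1 + z + 56/45z²
  so R(z) = 1 + z + 56/45z².

Boundary: |R(x)|=1, x<0.
x=-0.48: |R|=0.8067
R=1: x+56/45x²=0 ⇒ x=−45/56=-0.8036; min R=1−1/(4·56/45)=0.7991>−1
Confirm numerically:
  x=-0.566: |R|=0.83267 <1
  x=-0.531: |R|=0.81988 <1
  x=-0.487: |R|=0.80814 <1
  x=-0.461: |R|=0.80347 <1
  x=-1.358: |R|=1.93696 >1
  x=-0.946: |R|=1.16767 >1
Stable set (-0.8036, 0).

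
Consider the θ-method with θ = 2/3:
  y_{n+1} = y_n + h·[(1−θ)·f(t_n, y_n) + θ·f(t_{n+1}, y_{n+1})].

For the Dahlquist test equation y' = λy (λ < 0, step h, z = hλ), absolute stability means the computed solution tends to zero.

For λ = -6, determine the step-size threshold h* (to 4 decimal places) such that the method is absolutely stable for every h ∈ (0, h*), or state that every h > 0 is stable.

unbounded; (−∞, 0). Any h>0 works for λ=-6.

Set f=λy, z=hλ:
  y_{n+1} = y_n + z·[1/3·y_n + 2/3·y_{n+1}] ⇒ (1 − 2/3z)y_{n+1} = (1 + 1/3z)y_n
  so R(z) = (1 + 1/3z)/(1 − 2/3z).

Find x<0 with |R(x)|<1.
x=-1.63: |R|=0.2188
x=-2: |R|=0.1429
x=-10: |R|=0.3043
x=-100: |R|=0.4778
θ=2/3≥1/2 ⇒ |1+1/3x|<|1−2/3x| ∀x<0 ⇒ interval (−∞,0).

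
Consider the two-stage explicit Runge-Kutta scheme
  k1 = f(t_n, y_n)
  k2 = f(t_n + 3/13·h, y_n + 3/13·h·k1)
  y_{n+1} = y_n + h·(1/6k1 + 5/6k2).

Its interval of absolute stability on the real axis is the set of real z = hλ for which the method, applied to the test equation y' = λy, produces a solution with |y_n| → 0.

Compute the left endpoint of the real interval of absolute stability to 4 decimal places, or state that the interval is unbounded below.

On y'=λy, z=hλ:
  k1=λy_n ⇒ h·k1=z·y_n;  k2=λ(1+3/13z)y_n ⇒ h·k2=z(1+3/13z)y_n
  y_{n+1}/y_n = 1 + 1/6z + 5/6z(1+3/13z) = 1 + z + 5/26z²
  so R(z) = 1 + z + 5/26z².

Find x<0 with |R(x)|<1.
x=-0.67: |R|=0.4163
R=1: x+5/26x²=0 ⇒ x=−26/5=-5.2000; min R=1−1/(4·5/26)=-0.3000>−1
Confirm numerically:
  x=-3.782: |R|=0.03132 <1
  x=-3.700: |R|=0.06731 <1
  x=-3.230: |R|=0.22367 <1
  x=-3.219: |R|=0.22632 <1
  x=-5.547: |R|=1.37016 >1
  x=-5.473: |R|=1.28733 >1
  x=-5.328: |R|=1.13115 >1
Stable set (-5.2000, 0).

left endpoint -5.2000.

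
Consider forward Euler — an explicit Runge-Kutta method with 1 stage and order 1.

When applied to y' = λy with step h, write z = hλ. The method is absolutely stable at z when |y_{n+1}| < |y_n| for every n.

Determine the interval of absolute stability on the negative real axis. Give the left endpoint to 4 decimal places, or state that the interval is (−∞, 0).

(-2.0000, 0).

With y'=λy (z=hλ):
  order 1, 1-stage ⇒ R(z)=1+z
  (e.g. R(-0.91)=0.09000, |R|=0.09000)

Boundary: |R(x)|=1, x<0.
x=-0.91: |R|=0.0900
|R(-2.23)|=1.2300 |R(-1.39)|=0.3900 |R(-1.21)|=0.2100
Bisect:
  x_lo=-2.8940 |R|=1.8940  x_hi=-0.3340 |R|=0.6660
  mid=-1.61396 |R|=0.61396 →hi
  mid=-2.25396 |R|=1.25396 →lo
  mid=-1.93396 |R|=0.93396 →hi
  mid=-2.09396 |R|=1.09396 →lo
  mid=-2.01396 |R|=1.01396 →lo
  mid=-1.97396 |R|=0.97396 →hi
  mid=-1.99396 |R|=0.99396 →hi
  mid=-2.00396 |R|=1.00396 →lo
  mid=-1.99896 |R|=0.99896 →hi
  mid=-2.00146 |R|=1.00146 →lo
  ...
  [-2.00006,-1.99990] ⇒ x*=-2.0000
So |R|<1 on (-2.0000, 0).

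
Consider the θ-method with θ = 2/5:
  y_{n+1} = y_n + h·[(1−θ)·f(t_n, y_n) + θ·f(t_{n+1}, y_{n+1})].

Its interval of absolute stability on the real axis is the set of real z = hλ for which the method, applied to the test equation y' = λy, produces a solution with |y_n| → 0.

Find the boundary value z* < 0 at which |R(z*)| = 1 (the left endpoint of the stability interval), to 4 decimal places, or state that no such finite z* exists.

left endpoint -10.0000.

Test eqn y'=λy, z=hλ:
  y_{n+1} = y_n + z·[3/5·y_n + 2/5·y_{n+1}] ⇒ (1 − 2/5z)y_{n+1} = (1 + 3/5z)y_n
  so R(z) = (1 + 3/5z)/(1 − 2/5z).

Find x<0 with |R(x)|<1.
x=-1.09: |R|=0.2409
R=−1: 1+3/5x = −1+2/5x ⇒ -1/5x=2 ⇒ x=2/(-1/5)=-10.0000
Confirm numerically:
  x=-9.463: |R|=0.97756 <1
  x=-8.749: |R|=0.94440 <1
  x=-8.101: |R|=0.91043 <1
  x=-6.335: |R|=0.79259 <1
  x=-10.459: |R|=1.01771 >1
  x=-10.167: |R|=1.00659 >1
Stable set (-10.0000, 0).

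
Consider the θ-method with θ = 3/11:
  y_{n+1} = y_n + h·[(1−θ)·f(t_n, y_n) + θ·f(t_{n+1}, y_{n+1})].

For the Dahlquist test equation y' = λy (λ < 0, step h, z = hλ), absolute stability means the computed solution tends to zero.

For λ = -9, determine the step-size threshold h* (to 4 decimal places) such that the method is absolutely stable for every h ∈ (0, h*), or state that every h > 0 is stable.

(-4.4000,0); λ=-9 ⇒ h* = (22/5)/9 = 0.4889.

Test eqn y'=λy, z=hλ:
  y_{n+1} = y_n + z·[8/11·y_n + 3/11·y_{n+1}] ⇒ (1 − 3/11z)y_{n+1} = (1 + 8/11z)y_n
  ⇒ R(z) = (1 + 8/11z)/(1 − 3/11z).

Find x<0 with |R(x)|<1.
x=-0.33: |R|=0.6972
R=−1: 1+8/11x = −1+3/11x ⇒ -5/11x=2 ⇒ x=2/(-5/11)=-4.4000
Confirm numerically:
  x=-4.298: |R|=0.97866 <1
  x=-3.997: |R|=0.91236 <1
  x=-2.612: |R|=0.52538 <1
  x=-4.895: |R|=1.09636 >1
  x=-4.633: |R|=1.04679 >1
  x=-4.602: |R|=1.04072 >1
So |R|<1 on (-4.4000, 0).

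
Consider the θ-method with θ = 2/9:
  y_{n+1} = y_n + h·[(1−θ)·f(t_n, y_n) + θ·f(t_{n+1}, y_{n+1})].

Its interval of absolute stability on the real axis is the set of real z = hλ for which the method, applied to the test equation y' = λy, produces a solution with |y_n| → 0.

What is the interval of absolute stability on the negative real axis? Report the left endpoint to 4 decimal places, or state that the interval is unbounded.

Test eqn y'=λy, z=hλ:
  y_{n+1} = y_n + z·[7/9·y_n + 2/9·y_{n+1}] ⇒ (1 − 2/9z)y_{n+1} = (1 + 7/9z)y_n
  R(z) = (1 + 7/9z)/(1 − 2/9z).

Boundary: |R(x)|=1, x<0.
x=-1.21: |R|=0.0464
R=−1: 1+7/9x = −1+2/9x ⇒ -5/9x=2 ⇒ x=2/(-5/9)=-3.6000
Confirm numerically:
  x=-3.454: |R|=0.95411 <1
  x=-2.194: |R|=0.47490 <1
  x=-1.574: |R|=0.16612 <1
  x=-4.128: |R|=1.15299 >1
  x=-4.110: |R|=1.14808 >1
So |R|<1 on (-3.6000, 0).

z∈(-3.6000,0).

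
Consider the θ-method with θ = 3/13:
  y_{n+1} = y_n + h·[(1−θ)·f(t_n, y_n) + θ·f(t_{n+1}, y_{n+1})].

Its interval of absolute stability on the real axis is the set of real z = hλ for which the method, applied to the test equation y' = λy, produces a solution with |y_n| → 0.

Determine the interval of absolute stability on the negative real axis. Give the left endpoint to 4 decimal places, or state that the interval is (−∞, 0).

(-3.7143, 0).

On y'=λy, z=hλ:
  y_{n+1} = y_n + z·[10/13·y_n + 3/13·y_{n+1}] ⇒ (1 − 3/13z)y_{n+1} = (1 + 10/13z)y_n
  ⇒ R(z) = (1 + 10/13z)/(1 − 3/13z).

Need |R(x)|<1, x<0.
x=-1.26: |R|=0.0238
R=−1: 1+10/13x = −1+3/13x ⇒ -7/13x=2 ⇒ x=2/(-7/13)=-3.7143
Confirm numerically:
  x=-3.042: |R|=0.78731 <1
  x=-2.345: |R|=0.52159 <1
  x=-1.920: |R|=0.33049 <1
  x=-1.820: |R|=0.28169 <1
  x=-4.217: |R|=1.13719 >1
  x=-3.950: |R|=1.06640 >1
  x=-3.772: |R|=1.01661 >1
Interval (-3.7143, 0).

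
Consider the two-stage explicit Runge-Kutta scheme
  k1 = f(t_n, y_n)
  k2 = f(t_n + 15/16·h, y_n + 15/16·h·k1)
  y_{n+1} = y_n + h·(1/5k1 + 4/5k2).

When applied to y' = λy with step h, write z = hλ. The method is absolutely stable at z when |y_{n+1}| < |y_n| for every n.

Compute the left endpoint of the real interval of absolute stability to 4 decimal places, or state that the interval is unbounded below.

z* = -1.3333.

With y'=λy (z=hλ):
  k1=λy_n ⇒ h·k1=z·y_n;  k2=λ(1+15/16z)y_n ⇒ h·k2=z(1+15/16z)y_n
  y_{n+1}/y_n = 1 + 1/5z + 4/5z(1+15/16z) = 1 + z + 3/4z²
  ⇒ R(z) = 1 + z + 3/4z².

Solve |R(x)|<1 on ℝ⁻.
x=-0.31: |R|=0.7621
R=1: x+3/4x²=0 ⇒ x=−4/3=-1.3333; min R=1−1/(4·3/4)=0.6667>−1
Confirm numerically:
  x=-1.231: |R|=0.90552 <1
  x=-1.047: |R|=0.77516 <1
  x=-0.776: |R|=0.67563 <1
  x=-0.761: |R|=0.67334 <1
  x=-1.908: |R|=1.82235 >1
  x=-1.676: |R|=1.43073 >1
  x=-1.468: |R|=1.14827 >1
Stable set (-1.3333, 0).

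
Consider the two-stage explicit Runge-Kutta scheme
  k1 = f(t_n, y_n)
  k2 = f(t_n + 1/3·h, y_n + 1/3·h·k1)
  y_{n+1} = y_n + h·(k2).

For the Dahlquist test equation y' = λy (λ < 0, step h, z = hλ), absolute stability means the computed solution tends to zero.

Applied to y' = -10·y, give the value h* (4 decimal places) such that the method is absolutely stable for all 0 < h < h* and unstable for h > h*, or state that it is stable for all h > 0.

With y'=λy (z=hλ):
  k1=λy_n ⇒ h·k1=z·y_n;  k2=λ(1+1/3z)y_n ⇒ h·k2=z(1+1/3z)y_n
  y_{n+1}/y_n = 1 + z(1+1/3z) = 1 + z + 1/3z²
  R(z) = 1 + z + 1/3z².

Boundary: |R(x)|=1, x<0.
x=-1.2: |R|=0.2800
R=1: x+1/3x²=0 ⇒ x=−3=-3.0000; min R=1−1/(4·1/3)=0.2500>−1
Confirm numerically:
  x=-2.547: |R|=0.61540 <1
  x=-1.923: |R|=0.30964 <1
  x=-1.737: |R|=0.26872 <1
  x=-3.505: |R|=1.59001 >1
  x=-3.408: |R|=1.46349 >1
  x=-3.145: |R|=1.15201 >1
So |R|<1 on (-3.0000, 0).

(-3.0000,0); λ=-10 ⇒ h* = (3)/10 = 0.3000.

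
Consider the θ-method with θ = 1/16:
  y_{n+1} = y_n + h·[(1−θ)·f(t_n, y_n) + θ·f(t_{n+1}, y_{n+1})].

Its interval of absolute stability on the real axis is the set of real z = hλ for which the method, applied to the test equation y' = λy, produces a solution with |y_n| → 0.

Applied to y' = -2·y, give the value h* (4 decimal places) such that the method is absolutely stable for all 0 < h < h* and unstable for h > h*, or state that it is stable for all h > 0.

(-2.2857,0); λ=-2 ⇒ h* = (16/7)/2 = 1.1429.

With y'=λy (z=hλ):
  y_{n+1} = y_n + z·[15/16·y_n + 1/16·y_{n+1}] ⇒ (1 − 1/16z)y_{n+1} = (1 + 15/16z)y_n
  so R(z) = (1 + 15/16z)/(1 − 1/16z).

Need |R(x)|<1, x<0.
x=-1.4: |R|=0.2874
R=−1: 1+15/16x = −1+1/16x ⇒ -7/8x=2 ⇒ x=2/(-7/8)=-2.2857
Confirm numerically:
  x=-2.155: |R|=0.89920 <1
  x=-1.896: |R|=0.69513 <1
  x=-1.467: |R|=0.34379 <1
  x=-1.232: |R|=0.14392 <1
  x=-2.776: |R|=1.36557 >1
  x=-2.365: |R|=1.06044 >1
Interval (-2.2857, 0).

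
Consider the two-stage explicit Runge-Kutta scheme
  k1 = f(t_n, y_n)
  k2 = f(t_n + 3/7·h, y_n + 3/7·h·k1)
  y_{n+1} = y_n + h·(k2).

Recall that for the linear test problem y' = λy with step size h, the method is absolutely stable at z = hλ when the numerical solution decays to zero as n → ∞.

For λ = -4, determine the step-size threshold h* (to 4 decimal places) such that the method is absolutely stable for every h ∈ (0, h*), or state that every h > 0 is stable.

Test eqn y'=λy, z=hλ:
  k1=λy_n ⇒ h·k1=z·y_n;  k2=λ(1+3/7z)y_n ⇒ h·k2=z(1+3/7z)y_n
  y_{n+1}/y_n = 1 + z(1+3/7z) = 1 + z + 3/7z²
  ⇒ R(z) = 1 + z + 3/7z².

Boundary: |R(x)|=1, x<0.
x=-0.58: |R|=0.5642
R=1: x+3/7x²=0 ⇒ x=−7/3=-2.3333; min R=1−1/(4·3/7)=0.4167>−1
Confirm numerically:
  x=-2.142: |R|=0.82436 <1
  x=-1.492: |R|=0.46203 <1
  x=-1.180: |R|=0.41674 <1
  x=-2.827: |R|=1.59811 >1
  x=-2.407: |R|=1.07599 >1
So |R|<1 on (-2.3333, 0).

(-2.3333,0); λ=-4 ⇒ h* = (7/3)/4 = 0.5833.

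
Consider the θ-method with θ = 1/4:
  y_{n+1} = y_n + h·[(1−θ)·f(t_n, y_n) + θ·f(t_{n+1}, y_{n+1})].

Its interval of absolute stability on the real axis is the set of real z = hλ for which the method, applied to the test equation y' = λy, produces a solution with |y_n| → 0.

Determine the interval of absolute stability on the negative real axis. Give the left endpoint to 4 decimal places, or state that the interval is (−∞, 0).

(-4.0000, 0).

On y'=λy, z=hλ:
  y_{n+1} = y_n + z·[3/4·y_n + 1/4·y_{n+1}] ⇒ (1 − 1/4z)y_{n+1} = (1 + 3/4z)y_n
  Hence R(z) = (1 + 3/4z)/(1 − 1/4z).

Need |R(x)|<1, x<0.
x=-0.72: |R|=0.3898
R=−1: 1+3/4x = −1+1/4x ⇒ -1/2x=2 ⇒ x=2/(-1/2)=-4.0000
Confirm numerically:
  x=-3.899: |R|=0.97443 <1
  x=-3.849: |R|=0.96152 <1
  x=-3.665: |R|=0.91259 <1
  x=-2.770: |R|=0.63663 <1
  x=-4.478: |R|=1.11276 >1
  x=-4.472: |R|=1.11143 >1
  x=-4.389: |R|=1.09274 >1
Stable set (-4.0000, 0).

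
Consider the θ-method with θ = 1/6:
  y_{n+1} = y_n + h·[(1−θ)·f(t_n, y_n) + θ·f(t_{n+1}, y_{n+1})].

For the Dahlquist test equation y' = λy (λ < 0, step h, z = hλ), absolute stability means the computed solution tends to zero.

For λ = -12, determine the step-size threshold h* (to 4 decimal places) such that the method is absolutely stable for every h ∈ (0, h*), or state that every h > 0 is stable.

(-3.0000,0); λ=-12 ⇒ h* = (3)/12 = 0.2500.

Test eqn y'=λy, z=hλ:
  y_{n+1} = y_n + z·[5/6·y_n + 1/6·y_{n+1}] ⇒ (1 − 1/6z)y_{n+1} = (1 + 5/6z)y_n
  ⇒ R(z) = (1 + 5/6z)/(1 − 1/6z).

Solve |R(x)|<1 on ℝ⁻.
x=-0.86: |R|=0.2478
R=−1: 1+5/6x = −1+1/6x ⇒ -2/3x=2 ⇒ x=2/(-2/3)=-3.0000
Confirm numerically:
  x=-2.833: |R|=0.92437 <1
  x=-2.346: |R|=0.68656 <1
  x=-1.932: |R|=0.46142 <1
  x=-1.211: |R|=0.00763 <1
  x=-3.259: |R|=1.11189 >1
  x=-3.208: |R|=1.09036 >1
  x=-3.081: |R|=1.03568 >1
Interval (-3.0000, 0).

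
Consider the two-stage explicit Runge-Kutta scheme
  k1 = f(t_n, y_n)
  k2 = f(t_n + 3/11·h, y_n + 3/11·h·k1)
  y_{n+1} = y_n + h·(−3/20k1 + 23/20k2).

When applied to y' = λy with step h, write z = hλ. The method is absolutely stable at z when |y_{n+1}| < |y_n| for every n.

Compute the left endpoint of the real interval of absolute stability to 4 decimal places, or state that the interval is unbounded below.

z* = -3.1884.

On y'=λy, z=hλ:
  k1=λy_n ⇒ h·k1=z·y_n;  k2=λ(1+3/11z)y_n ⇒ h·k2=z(1+3/11z)y_n
  y_{n+1}/y_n = 1 − 3/20z + 23/20z(1+3/11z) = 1 + z + 69/220z²
  ⇒ R(z) = 1 + z + 69/220z².

Need |R(x)|<1, x<0.
x=-1.57: |R|=0.2031
R=1: x+69/220x²=0 ⇒ x=−220/69=-3.1884; min R=1−1/(4·69/220)=0.2029>−1
Confirm numerically:
  x=-2.562: |R|=0.49666 <1
  x=-2.261: |R|=0.34235 <1
  x=-1.774: |R|=0.21304 <1
  x=-3.605: |R|=1.47103 >1
  x=-3.253: |R|=1.06590 >1
Interval (-3.1884, 0).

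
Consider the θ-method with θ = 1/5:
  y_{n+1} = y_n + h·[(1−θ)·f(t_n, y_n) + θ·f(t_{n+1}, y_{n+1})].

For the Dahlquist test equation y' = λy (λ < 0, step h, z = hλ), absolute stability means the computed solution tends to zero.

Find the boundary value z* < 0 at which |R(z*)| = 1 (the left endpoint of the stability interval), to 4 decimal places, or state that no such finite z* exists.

On y'=λy, z=hλ:
  y_{n+1} = y_n + z·[4/5·y_n + 1/5·y_{n+1}] ⇒ (1 − 1/5z)y_{n+1} = (1 + 4/5z)y_n
  ⇒ R(z) = (1 + 4/5z)/(1 − 1/5z).

Boundary: |R(x)|=1, x<0.
x=-0.58: |R|=0.4803
R=−1: 1+4/5x = −1+1/5x ⇒ -3/5x=2 ⇒ x=2/(-3/5)=-3.3333
Confirm numerically:
  x=-3.208: |R|=0.95419 <1
  x=-3.207: |R|=0.95382 <1
  x=-1.447: |R|=0.12223 <1
  x=-3.912: |R|=1.19479 >1
  x=-3.807: |R|=1.16135 >1
  x=-3.533: |R|=1.07020 >1
Interval (-3.3333, 0).

z* = -3.3333.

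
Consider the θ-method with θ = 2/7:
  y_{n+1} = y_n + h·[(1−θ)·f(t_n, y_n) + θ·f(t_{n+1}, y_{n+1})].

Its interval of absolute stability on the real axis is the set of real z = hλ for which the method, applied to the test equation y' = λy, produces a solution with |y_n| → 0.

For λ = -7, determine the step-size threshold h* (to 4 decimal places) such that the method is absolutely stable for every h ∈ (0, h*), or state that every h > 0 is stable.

(-4.6667,0); λ=-7 ⇒ h* = (14/3)/7 = 0.6667.

Set f=λy, z=hλ:
  y_{n+1} = y_n + z·[5/7·y_n + 2/7·y_{n+1}] ⇒ (1 − 2/7z)y_{n+1} = (1 + 5/7z)y_n
  ⇒ R(z) = (1 + 5/7z)/(1 − 2/7z).

Boundary: |R(x)|=1, x<0.
x=-0.95: |R|=0.2528
R=−1: 1+5/7x = −1+2/7x ⇒ -3/7x=2 ⇒ x=2/(-3/7)=-4.6667
Confirm numerically:
  x=-3.888: |R|=0.84191 <1
  x=-3.247: |R|=0.68438 <1
  x=-2.179: |R|=0.34293 <1
  x=-5.063: |R|=1.06943 >1
  x=-5.054: |R|=1.06792 >1
  x=-4.920: |R|=1.04513 >1
So |R|<1 on (-4.6667, 0).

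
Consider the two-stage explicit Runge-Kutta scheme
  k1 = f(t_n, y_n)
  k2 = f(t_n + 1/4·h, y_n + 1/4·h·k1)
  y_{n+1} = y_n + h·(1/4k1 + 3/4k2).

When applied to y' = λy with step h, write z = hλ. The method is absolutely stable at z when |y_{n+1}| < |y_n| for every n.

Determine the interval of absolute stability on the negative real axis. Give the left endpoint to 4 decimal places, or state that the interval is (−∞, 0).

(-5.3333, 0).

Test eqn y'=λy, z=hλ:
  k1=λy_n ⇒ h·k1=z·y_n;  k2=λ(1+1/4z)y_n ⇒ h·k2=z(1+1/4z)y_n
  y_{n+1}/y_n = 1 + 1/4z + 3/4z(1+1/4z) = 1 + z + 3/16z²
  Hence R(z) = 1 + z + 3/16z².

Solve |R(x)|<1 on ℝ⁻.
x=-0.37: |R|=0.6557
R=1: x+3/16x²=0 ⇒ x=−16/3=-5.3333; min R=1−1/(4·3/16)=-0.3333>−1
Confirm numerically:
  x=-3.920: |R|=0.03880 <1
  x=-2.722: |R|=0.33276 <1
  x=-2.413: |R|=0.32127 <1
  x=-5.703: |R|=1.39529 >1
  x=-5.517: |R|=1.18999 >1
  x=-5.380: |R|=1.04708 >1
Stable set (-5.3333, 0).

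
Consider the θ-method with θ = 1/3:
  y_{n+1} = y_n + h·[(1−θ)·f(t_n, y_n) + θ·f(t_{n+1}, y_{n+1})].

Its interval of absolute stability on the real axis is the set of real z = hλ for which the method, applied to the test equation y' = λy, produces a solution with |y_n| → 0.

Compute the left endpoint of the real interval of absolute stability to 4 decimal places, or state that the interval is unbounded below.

Test eqn y'=λy, z=hλ:
  y_{n+1} = y_n + z·[2/3·y_n + 1/3·y_{n+1}] ⇒ (1 − 1/3z)y_{n+1} = (1 + 2/3z)y_n
  so R(z) = (1 + 2/3z)/(1 − 1/3z).

Boundary: |R(x)|=1, x<0.
x=-1.79: |R|=0.1211
R=−1: 1+2/3x = −1+1/3x ⇒ -1/3x=2 ⇒ x=2/(-1/3)=-6.0000
Confirm numerically:
  x=-4.630: |R|=0.82045 <1
  x=-4.427: |R|=0.78821 <1
  x=-3.832: |R|=0.68267 <1
  x=-3.689: |R|=0.65451 <1
  x=-6.563: |R|=1.05887 >1
  x=-6.526: |R|=1.05522 >1
  x=-6.061: |R|=1.00673 >1
So |R|<1 on (-6.0000, 0).

z* = -6.0000.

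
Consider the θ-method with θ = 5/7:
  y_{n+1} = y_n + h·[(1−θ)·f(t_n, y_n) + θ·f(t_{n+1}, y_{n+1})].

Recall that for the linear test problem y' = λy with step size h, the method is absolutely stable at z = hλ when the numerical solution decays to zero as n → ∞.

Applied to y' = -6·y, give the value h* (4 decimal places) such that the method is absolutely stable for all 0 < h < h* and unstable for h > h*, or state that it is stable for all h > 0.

Set f=λy, z=hλ:
  y_{n+1} = y_n + z·[2/7·y_n + 5/7·y_{n+1}] ⇒ (1 − 5/7z)y_{n+1} = (1 + 2/7z)y_n
  so R(z) = (1 + 2/7z)/(1 − 5/7z).

Find x<0 with |R(x)|<1.
x=-1.01: |R|=0.4133
x=-2: |R|=0.1765
x=-10: |R|=0.2281
x=-100: |R|=0.3807
θ=5/7≥1/2 ⇒ |1+2/7x|<|1−5/7x| ∀x<0 ⇒ unbounded interval.

interval (−∞, 0). Any h>0 works for λ=-6.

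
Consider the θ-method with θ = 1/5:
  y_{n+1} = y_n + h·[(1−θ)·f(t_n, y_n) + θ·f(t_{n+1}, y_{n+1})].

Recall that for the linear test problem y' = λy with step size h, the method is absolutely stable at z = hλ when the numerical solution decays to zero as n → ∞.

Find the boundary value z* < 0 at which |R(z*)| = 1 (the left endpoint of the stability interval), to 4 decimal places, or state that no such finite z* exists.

On y'=λy, z=hλ:
  y_{n+1} = y_n + z·[4/5·y_n + 1/5·y_{n+1}] ⇒ (1 − 1/5z)y_{n+1} = (1 + 4/5z)y_n
  ⇒ R(z) = (1 + 4/5z)/(1 − 1/5z).

Boundary: |R(x)|=1, x<0.
x=-0.74: |R|=0.3554
R=−1: 1+4/5x = −1+1/5x ⇒ -3/5x=2 ⇒ x=2/(-3/5)=-3.3333
Confirm numerically:
  x=-2.233: |R|=0.54362 <1
  x=-1.587: |R|=0.20465 <1
  x=-1.422: |R|=0.10713 <1
  x=-1.363: |R|=0.07104 <1
  x=-3.912: |R|=1.19479 >1
  x=-3.635: |R|=1.10481 >1
  x=-3.424: |R|=1.03229 >1
Interval (-3.3333, 0).

z* = -3.3333.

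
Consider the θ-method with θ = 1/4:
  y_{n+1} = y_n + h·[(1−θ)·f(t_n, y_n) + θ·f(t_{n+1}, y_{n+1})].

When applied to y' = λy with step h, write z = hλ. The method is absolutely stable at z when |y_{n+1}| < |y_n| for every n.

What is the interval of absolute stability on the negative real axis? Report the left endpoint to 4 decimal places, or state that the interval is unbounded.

z∈(-4.0000,0).

On y'=λy, z=hλ:
  y_{n+1} = y_n + z·[3/4·y_n + 1/4·y_{n+1}] ⇒ (1 − 1/4z)y_{n+1} = (1 + 3/4z)y_n
  so R(z) = (1 + 3/4z)/(1 − 1/4z).

Boundary: |R(x)|=1, x<0.
x=-1.57: |R|=0.1275
R=−1: 1+3/4x = −1+1/4x ⇒ -1/2x=2 ⇒ x=2/(-1/2)=-4.0000
Confirm numerically:
  x=-3.929: |R|=0.98209 <1
  x=-2.809: |R|=0.65017 <1
  x=-2.783: |R|=0.64116 <1
  x=-1.841: |R|=0.26074 <1
  x=-4.592: |R|=1.13780 >1
  x=-4.434: |R|=1.10292 >1
  x=-4.130: |R|=1.03198 >1
Interval (-4.0000, 0).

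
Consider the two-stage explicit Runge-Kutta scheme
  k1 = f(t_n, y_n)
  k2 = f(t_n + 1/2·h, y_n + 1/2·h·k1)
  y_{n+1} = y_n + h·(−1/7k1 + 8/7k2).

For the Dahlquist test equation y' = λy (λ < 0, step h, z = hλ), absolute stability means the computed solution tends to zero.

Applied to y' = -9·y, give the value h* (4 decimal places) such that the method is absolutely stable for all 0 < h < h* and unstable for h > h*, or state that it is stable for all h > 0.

On y'=λy, z=hλ:
  k1=λy_n ⇒ h·k1=z·y_n;  k2=λ(1+1/2z)y_n ⇒ h·k2=z(1+1/2z)y_n
  y_{n+1}/y_n = 1 − 1/7z + 8/7z(1+1/2z) = 1 + z + 4/7z²
  ⇒ R(z) = 1 + z + 4/7z².

Find x<0 with |R(x)|<1.
x=-0.96: |R|=0.5666
R=1: x+4/7x²=0 ⇒ x=−7/4=-1.7500; min R=1−1/(4·4/7)=0.5625>−1
Confirm numerically:
  x=-1.690: |R|=0.94206 <1
  x=-1.605: |R|=0.86701 <1
  x=-1.202: |R|=0.62360 <1
  x=-1.129: |R|=0.59937 <1
  x=-2.070: |R|=1.37851 >1
  x=-2.047: |R|=1.34741 >1
  x=-1.908: |R|=1.17227 >1
Interval (-1.7500, 0).

(-1.7500,0); λ=-9 ⇒ h* = (7/4)/9 = 0.1944.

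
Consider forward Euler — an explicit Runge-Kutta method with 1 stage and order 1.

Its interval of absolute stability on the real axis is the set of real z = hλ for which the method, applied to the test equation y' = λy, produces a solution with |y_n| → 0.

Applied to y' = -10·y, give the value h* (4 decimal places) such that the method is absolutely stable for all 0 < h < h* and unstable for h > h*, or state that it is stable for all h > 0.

Set f=λy, z=hλ:
  order 1, 1-stage ⇒ R(z)=1+z
  (e.g. R(-0.83)=0.17000, |R|=0.17000)

Find x<0 with |R(x)|<1.
x=-0.83: |R|=0.1700
|R(-1.34)|=0.3400 |R(-0.99)|=0.0100 |R(-0.88)|=0.1200
Bisect:
  x_lo=-2.4115 |R|=1.4115  x_hi=-0.3409 |R|=0.6591
  mid=-1.37619 |R|=0.37619 →hi
  mid=-1.89383 |R|=0.89383 →hi
  mid=-2.15266 |R|=1.15266 →lo
  mid=-2.02324 |R|=1.02324 →lo
  mid=-1.95854 |R|=0.95854 →hi
  mid=-1.99089 |R|=0.99089 →hi
  mid=-2.00707 |R|=1.00707 →lo
  mid=-1.99898 |R|=0.99898 →hi
  mid=-2.00302 |R|=1.00302 →lo
  ...
  [-2.00012,-1.99999] ⇒ x*=-2.0000
Stable set (-2.0000, 0).

(-2.0000,0); λ=-10 ⇒ h* = 0.2000.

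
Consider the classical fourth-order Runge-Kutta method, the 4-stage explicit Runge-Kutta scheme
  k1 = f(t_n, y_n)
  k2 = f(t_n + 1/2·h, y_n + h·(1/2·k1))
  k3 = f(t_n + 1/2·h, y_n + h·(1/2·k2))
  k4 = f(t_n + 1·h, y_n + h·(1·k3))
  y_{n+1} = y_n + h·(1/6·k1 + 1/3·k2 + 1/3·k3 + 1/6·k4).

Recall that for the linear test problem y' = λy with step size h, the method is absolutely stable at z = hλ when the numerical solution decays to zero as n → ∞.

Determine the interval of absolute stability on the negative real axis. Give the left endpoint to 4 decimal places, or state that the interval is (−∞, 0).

(-2.7853, 0).

With y'=λy (z=hλ):
  order 4, 4-stage ⇒ R(z)=1+z+z^2/2+z^3/6+z^4/24
  (e.g. R(-0.69)=0.50274, |R|=0.50274)

Boundary: |R(x)|=1, x<0.
x=-0.69: |R|=0.5027
|R(-2.08)|=0.3633 |R(-1.94)|=0.3151 |R(-1.2)|=0.3184
Bisect:
  x_lo=-3.4608 |R|=2.5966  x_hi=-0.3103 |R|=0.7333
  mid=-1.88555 |R|=0.30149 →hi
  mid=-2.67318 |R|=0.84372 →hi
  mid=-3.06700 |R|=1.51471 →lo
  mid=-2.87009 |R|=1.13556 →lo
  mid=-2.77164 |R|=0.97960 →hi
  mid=-2.82086 |R|=1.05497 →lo
  mid=-2.79625 |R|=1.01664 →lo
  mid=-2.78394 |R|=0.99797 →hi
  mid=-2.79010 |R|=1.00726 →lo
  ...
  [-2.78548,-2.78529] ⇒ x*=-2.7853
So |R|<1 on (-2.7853, 0).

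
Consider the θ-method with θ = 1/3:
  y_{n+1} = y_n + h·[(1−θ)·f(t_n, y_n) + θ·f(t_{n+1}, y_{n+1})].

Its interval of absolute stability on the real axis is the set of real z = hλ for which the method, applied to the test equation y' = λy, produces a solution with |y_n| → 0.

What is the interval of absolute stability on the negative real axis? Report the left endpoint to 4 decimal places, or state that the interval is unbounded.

Test eqn y'=λy, z=hλ:
  y_{n+1} = y_n + z·[2/3·y_n + 1/3·y_{n+1}] ⇒ (1 − 1/3z)y_{n+1} = (1 + 2/3z)y_n
  R(z) = (1 + 2/3z)/(1 − 1/3z).

Find x<0 with |R(x)|<1.
x=-0.47: |R|=0.5937
R=−1: 1+2/3x = −1+1/3x ⇒ -1/3x=2 ⇒ x=2/(-1/3)=-6.0000
Confirm numerically:
  x=-5.845: |R|=0.98248 <1
  x=-5.652: |R|=0.95978 <1
  x=-4.519: |R|=0.80303 <1
  x=-3.187: |R|=0.54534 <1
  x=-6.356: |R|=1.03805 >1
  x=-6.148: |R|=1.01618 >1
  x=-6.033: |R|=1.00365 >1
Stable set (-6.0000, 0).

z∈(-6.0000,0).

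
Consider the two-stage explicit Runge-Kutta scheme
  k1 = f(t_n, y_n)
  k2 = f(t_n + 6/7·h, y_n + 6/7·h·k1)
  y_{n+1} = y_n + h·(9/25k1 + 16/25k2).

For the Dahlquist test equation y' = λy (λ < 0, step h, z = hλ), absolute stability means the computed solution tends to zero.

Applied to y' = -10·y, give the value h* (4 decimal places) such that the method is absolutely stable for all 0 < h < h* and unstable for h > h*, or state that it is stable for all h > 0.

(-1.8229,0); λ=-10 ⇒ h* = (175/96)/10 = 0.1823.

Test eqn y'=λy, z=hλ:
  k1=λy_n ⇒ h·k1=z·y_n;  k2=λ(1+6/7z)y_n ⇒ h·k2=z(1+6/7z)y_n
  y_{n+1}/y_n = 1 + 9/25z + 16/25z(1+6/7z) = 1 + z + 96/175z²
  so R(z) = 1 + z + 96/175z².

Solve |R(x)|<1 on ℝ⁻.
x=-1.55: |R|=0.7679
R=1: x+96/175x²=0 ⇒ x=−175/96=-1.8229; min R=1−1/(4·96/175)=0.5443>−1
Confirm numerically:
  x=-1.543: |R|=0.76307 <1
  x=-1.146: |R|=0.57445 <1
  x=-0.834: |R|=0.54756 <1
  x=-0.785: |R|=0.55304 <1
  x=-2.303: |R|=1.60652 >1
  x=-2.163: |R|=1.40353 >1
So |R|<1 on (-1.8229, 0).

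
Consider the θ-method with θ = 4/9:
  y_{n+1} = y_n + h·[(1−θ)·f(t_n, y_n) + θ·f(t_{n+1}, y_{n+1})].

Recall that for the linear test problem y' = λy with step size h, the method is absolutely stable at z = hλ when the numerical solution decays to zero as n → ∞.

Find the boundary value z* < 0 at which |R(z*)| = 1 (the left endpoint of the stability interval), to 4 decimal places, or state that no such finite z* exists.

On y'=λy, z=hλ:
  y_{n+1} = y_n + z·[5/9·y_n + 4/9·y_{n+1}] ⇒ (1 − 4/9z)y_{n+1} = (1 + 5/9z)y_n
  ⇒ R(z) = (1 + 5/9z)/(1 − 4/9z).

Solve |R(x)|<1 on ℝ⁻.
x=-0.69: |R|=0.4719
R=−1: 1+5/9x = −1+4/9x ⇒ -1/9x=2 ⇒ x=2/(-1/9)=-18.0000
Confirm numerically:
  x=-16.367: |R|=0.97807 <1
  x=-16.219: |R|=0.97589 <1
  x=-14.109: |R|=0.94054 <1
  x=-11.459: |R|=0.88072 <1
  x=-18.490: |R|=1.00591 >1
  x=-18.360: |R|=1.00437 >1
Stable set (-18.0000, 0).

z* = -18.0000.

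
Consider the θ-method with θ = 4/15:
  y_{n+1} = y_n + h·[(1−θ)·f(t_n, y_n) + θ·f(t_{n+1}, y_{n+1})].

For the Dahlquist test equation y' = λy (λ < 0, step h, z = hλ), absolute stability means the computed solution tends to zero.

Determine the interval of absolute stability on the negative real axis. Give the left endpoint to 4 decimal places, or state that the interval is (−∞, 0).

Set f=λy, z=hλ:
  y_{n+1} = y_n + z·[11/15·y_n + 4/15·y_{n+1}] ⇒ (1 − 4/15z)y_{n+1} = (1 + 11/15z)y_n
  ⇒ R(z) = (1 + 11/15z)/(1 − 4/15z).

Boundary: |R(x)|=1, x<0.
x=-0.94: |R|=0.2484
R=−1: 1+11/15x = −1+4/15x ⇒ -7/15x=2 ⇒ x=2/(-7/15)=-4.2857
Confirm numerically:
  x=-3.844: |R|=0.89821 <1
  x=-3.573: |R|=0.82968 <1
  x=-2.379: |R|=0.45558 <1
  x=-2.094: |R|=0.34369 <1
  x=-4.794: |R|=1.10411 >1
  x=-4.791: |R|=1.10353 >1
  x=-4.457: |R|=1.03652 >1
Stable set (-4.2857, 0).

z∈(-4.2857,0).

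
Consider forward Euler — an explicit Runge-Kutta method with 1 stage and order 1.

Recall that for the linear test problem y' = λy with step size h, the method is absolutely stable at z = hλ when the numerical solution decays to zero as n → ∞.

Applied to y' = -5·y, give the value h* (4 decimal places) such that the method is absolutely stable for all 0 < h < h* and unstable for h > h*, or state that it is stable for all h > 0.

Test eqn y'=λy, z=hλ:
  order 1, 1-stage ⇒ R(z)=1+z
  (e.g. R(-0.52)=0.48000, |R|=0.48000)

Need |R(x)|<1, x<0.
x=-0.52: |R|=0.4800
|R(-1.99)|=0.9900 |R(-0.85)|=0.1500 |R(-0.64)|=0.3600
Bisect:
  x_lo=-2.5213 |R|=1.5213  x_hi=-0.3519 |R|=0.6481
  mid=-1.43660 |R|=0.43660 →hi
  mid=-1.97894 |R|=0.97894 →hi
  mid=-2.25011 |R|=1.25011 →lo
  mid=-2.11452 |R|=1.11452 →lo
  mid=-2.04673 |R|=1.04673 →lo
  mid=-2.01283 |R|=1.01283 →lo
  mid=-1.99588 |R|=0.99588 →hi
  mid=-2.00436 |R|=1.00436 →lo
  mid=-2.00012 |R|=1.00012 →lo
  mid=-1.99800 |R|=0.99800 →hi
  ...
  [-2.00012,-1.99999] ⇒ x*=-2.0000
So |R|<1 on (-2.0000, 0).

(-2.0000,0); λ=-5 ⇒ h* = 0.4000.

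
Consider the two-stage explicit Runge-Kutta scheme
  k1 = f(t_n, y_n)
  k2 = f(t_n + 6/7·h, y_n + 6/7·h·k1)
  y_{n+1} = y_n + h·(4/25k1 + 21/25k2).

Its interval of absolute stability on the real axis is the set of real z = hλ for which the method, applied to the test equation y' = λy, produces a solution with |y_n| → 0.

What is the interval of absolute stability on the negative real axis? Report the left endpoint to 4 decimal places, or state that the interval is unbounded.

With y'=λy (z=hλ):
  k1=λy_n ⇒ h·k1=z·y_n;  k2=λ(1+6/7z)y_n ⇒ h·k2=z(1+6/7z)y_n
  y_{n+1}/y_n = 1 + 4/25z + 21/25z(1+6/7z) = 1 + z + 18/25z²
  so R(z) = 1 + z + 18/25z².

Solve |R(x)|<1 on ℝ⁻.
x=-1.61: |R|=1.2563
R=1: x+18/25x²=0 ⇒ x=−25/18=-1.3889; min R=1−1/(4·18/25)=0.6528>−1
Confirm numerically:
  x=-1.088: |R|=0.76430 <1
  x=-0.763: |R|=0.65616 <1
  x=-0.736: |R|=0.65402 <1
  x=-0.623: |R|=0.65645 <1
  x=-1.777: |R|=1.49656 >1
  x=-1.612: |R|=1.25895 >1
  x=-1.560: |R|=1.19219 >1
Stable set (-1.3889, 0).

z∈(-1.3889,0).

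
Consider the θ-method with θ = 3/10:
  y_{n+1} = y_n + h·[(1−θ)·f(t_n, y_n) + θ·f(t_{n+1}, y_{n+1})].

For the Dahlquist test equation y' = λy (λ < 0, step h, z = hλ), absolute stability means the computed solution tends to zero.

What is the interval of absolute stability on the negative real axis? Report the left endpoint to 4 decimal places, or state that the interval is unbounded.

On y'=λy, z=hλ:
  y_{n+1} = y_n + z·[7/10·y_n + 3/10·y_{n+1}] ⇒ (1 − 3/10z)y_{n+1} = (1 + 7/10z)y_n
  so R(z) = (1 + 7/10z)/(1 − 3/10z).

Boundary: |R(x)|=1, x<0.
x=-1.55: |R|=0.0580
R=−1: 1+7/10x = −1+3/10x ⇒ -2/5x=2 ⇒ x=2/(-2/5)=-5.0000
Confirm numerically:
  x=-4.473: |R|=0.90999 <1
  x=-4.206: |R|=0.85958 <1
  x=-2.488: |R|=0.42464 <1
  x=-5.369: |R|=1.05654 >1
  x=-5.258: |R|=1.04004 >1
  x=-5.095: |R|=1.01503 >1
Interval (-5.0000, 0).

(-5.0000, 0).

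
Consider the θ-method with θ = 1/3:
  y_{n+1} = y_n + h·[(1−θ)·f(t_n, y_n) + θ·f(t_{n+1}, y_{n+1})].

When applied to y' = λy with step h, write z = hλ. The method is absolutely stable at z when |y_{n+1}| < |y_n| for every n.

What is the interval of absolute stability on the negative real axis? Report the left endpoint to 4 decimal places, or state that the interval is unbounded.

z∈(-6.0000,0).

Set f=λy, z=hλ:
  y_{n+1} = y_n + z·[2/3·y_n + 1/3·y_{n+1}] ⇒ (1 − 1/3z)y_{n+1} = (1 + 2/3z)y_n
  ⇒ R(z) = (1 + 2/3z)/(1 − 1/3z).

Boundary: |R(x)|=1, x<0.
x=-1.66: |R|=0.0687
R=−1: 1+2/3x = −1+1/3x ⇒ -1/3x=2 ⇒ x=2/(-1/3)=-6.0000
Confirm numerically:
  x=-5.834: |R|=0.98121 <1
  x=-5.370: |R|=0.92473 <1
  x=-5.252: |R|=0.90936 <1
  x=-4.493: |R|=0.79888 <1
  x=-6.525: |R|=1.05512 >1
  x=-6.487: |R|=1.05133 >1
  x=-6.377: |R|=1.04020 >1
Stable set (-6.0000, 0).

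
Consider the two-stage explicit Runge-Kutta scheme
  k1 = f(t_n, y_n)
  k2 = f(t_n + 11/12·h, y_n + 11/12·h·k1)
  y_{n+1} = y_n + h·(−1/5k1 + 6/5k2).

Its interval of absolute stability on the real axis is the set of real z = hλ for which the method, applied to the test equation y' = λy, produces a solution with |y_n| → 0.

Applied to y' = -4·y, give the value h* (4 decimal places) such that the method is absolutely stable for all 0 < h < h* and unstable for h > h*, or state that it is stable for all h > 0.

(-0.9091,0); λ=-4 ⇒ h* = (10/11)/4 = 0.2273.

Test eqn y'=λy, z=hλ:
  k1=λy_n ⇒ h·k1=z·y_n;  k2=λ(1+11/12z)y_n ⇒ h·k2=z(1+11/12z)y_n
  y_{n+1}/y_n = 1 − 1/5z + 6/5z(1+11/12z) = 1 + z + 11/10z²
  so R(z) = 1 + z + 11/10z².

Boundary: |R(x)|=1, x<0.
x=-0.94: |R|=1.0320
R=1: x+11/10x²=0 ⇒ x=−10/11=-0.9091; min R=1−1/(4·11/10)=0.7727>−1
Confirm numerically:
  x=-0.836: |R|=0.93279 <1
  x=-0.739: |R|=0.86173 <1
  x=-0.576: |R|=0.78895 <1
  x=-0.399: |R|=0.77612 <1
  x=-1.484: |R|=1.93848 >1
  x=-0.984: |R|=1.08108 >1
Stable set (-0.9091, 0).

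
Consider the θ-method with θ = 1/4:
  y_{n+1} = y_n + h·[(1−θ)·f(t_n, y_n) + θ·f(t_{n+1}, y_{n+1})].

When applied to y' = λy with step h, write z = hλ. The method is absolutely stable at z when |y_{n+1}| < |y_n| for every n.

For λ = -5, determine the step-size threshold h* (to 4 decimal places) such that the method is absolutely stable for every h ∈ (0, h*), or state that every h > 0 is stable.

With y'=λy (z=hλ):
  y_{n+1} = y_n + z·[3/4·y_n + 1/4·y_{n+1}] ⇒ (1 − 1/4z)y_{n+1} = (1 + 3/4z)y_n
  R(z) = (1 + 3/4z)/(1 − 1/4z).

Need |R(x)|<1, x<0.
x=-1.07: |R|=0.1558
R=−1: 1+3/4x = −1+1/4x ⇒ -1/2x=2 ⇒ x=2/(-1/2)=-4.0000
Confirm numerically:
  x=-3.693: |R|=0.92019 <1
  x=-3.521: |R|=0.87262 <1
  x=-3.488: |R|=0.86325 <1
  x=-2.053: |R|=0.35668 <1
  x=-4.488: |R|=1.11499 >1
  x=-4.146: |R|=1.03585 >1
  x=-4.028: |R|=1.00698 >1
So |R|<1 on (-4.0000, 0).

(-4.0000,0); λ=-5 ⇒ h* = (4)/5 = 0.8000.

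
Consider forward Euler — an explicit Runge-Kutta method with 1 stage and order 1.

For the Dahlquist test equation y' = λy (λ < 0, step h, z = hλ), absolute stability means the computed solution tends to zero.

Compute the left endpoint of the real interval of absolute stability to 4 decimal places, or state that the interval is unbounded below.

On y'=λy, z=hλ:
  order 1, 1-stage ⇒ R(z)=1+z
  (e.g. R(-1.08)=-0.08000, |R|=0.08000)

Need |R(x)|<1, x<0.
x=-1.08: |R|=0.0800
|R(-2.15)|=1.1500 |R(-1.72)|=0.7200 |R(-0.52)|=0.4800
Bisect:
  x_lo=-2.4683 |R|=1.4683  x_hi=-0.2974 |R|=0.7026
  mid=-1.38288 |R|=0.38288 →hi
  mid=-1.92561 |R|=0.92561 →hi
  mid=-2.19698 |R|=1.19698 →lo
  mid=-2.06130 |R|=1.06130 →lo
  mid=-1.99346 |R|=0.99346 →hi
  mid=-2.02738 |R|=1.02738 →lo
  mid=-2.01042 |R|=1.01042 →lo
  mid=-2.00194 |R|=1.00194 →lo
  mid=-1.99770 |R|=0.99770 →hi
  ...
  [-2.00008,-1.99995] ⇒ x*=-2.0000
Interval (-2.0000, 0).

z* = -2.0000.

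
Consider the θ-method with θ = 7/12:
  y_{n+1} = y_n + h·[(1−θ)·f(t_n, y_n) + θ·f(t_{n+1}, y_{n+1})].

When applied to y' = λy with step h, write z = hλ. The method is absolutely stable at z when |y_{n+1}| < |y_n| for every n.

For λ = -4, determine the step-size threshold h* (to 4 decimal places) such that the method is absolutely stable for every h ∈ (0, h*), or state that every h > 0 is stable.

(−∞, 0) — no finite endpoint. Any h>0 works for λ=-4.

With y'=λy (z=hλ):
  y_{n+1} = y_n + z·[5/12·y_n + 7/12·y_{n+1}] ⇒ (1 − 7/12z)y_{n+1} = (1 + 5/12z)y_n
  so R(z) = (1 + 5/12z)/(1 − 7/12z).

Need |R(x)|<1, x<0.
x=-0.71: |R|=0.4979
x=-2: |R|=0.0769
x=-10: |R|=0.4634
x=-100: |R|=0.6854
θ=7/12≥1/2 ⇒ |1+5/12x|<|1−7/12x| ∀x<0 ⇒ unbounded interval.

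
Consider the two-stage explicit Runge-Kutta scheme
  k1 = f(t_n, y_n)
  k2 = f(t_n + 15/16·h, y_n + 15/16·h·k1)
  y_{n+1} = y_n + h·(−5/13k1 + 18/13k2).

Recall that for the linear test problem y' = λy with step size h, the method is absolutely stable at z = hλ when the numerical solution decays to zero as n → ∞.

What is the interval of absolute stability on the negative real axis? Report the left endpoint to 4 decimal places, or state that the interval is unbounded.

Test eqn y'=λy, z=hλ:
  k1=λy_n ⇒ h·k1=z·y_n;  k2=λ(1+15/16z)y_n ⇒ h·k2=z(1+15/16z)y_n
  y_{n+1}/y_n = 1 − 5/13z + 18/13z(1+15/16z) = 1 + z + 135/104z²
  Hence R(z) = 1 + z + 135/104z².

Need |R(x)|<1, x<0.
x=-1.08: |R|=1.4341
R=1: x+135/104x²=0 ⇒ x=−104/135=-0.7704; min R=1−1/(4·135/104)=0.8074>−1
Confirm numerically:
  x=-0.652: |R|=0.89982 <1
  x=-0.635: |R|=0.88842 <1
  x=-0.482: |R|=0.81957 <1
  x=-0.394: |R|=0.80751 <1
  x=-1.273: |R|=1.83057 >1
  x=-1.138: |R|=1.54307 >1
  x=-0.930: |R|=1.19271 >1
Stable set (-0.7704, 0).

(-0.7704, 0).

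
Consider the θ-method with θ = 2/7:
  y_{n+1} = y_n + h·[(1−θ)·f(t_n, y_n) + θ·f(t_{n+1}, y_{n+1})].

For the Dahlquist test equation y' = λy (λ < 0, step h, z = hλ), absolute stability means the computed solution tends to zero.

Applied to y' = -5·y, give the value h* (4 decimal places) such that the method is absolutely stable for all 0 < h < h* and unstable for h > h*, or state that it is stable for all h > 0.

Set f=λy, z=hλ:
  y_{n+1} = y_n + z·[5/7·y_n + 2/7·y_{n+1}] ⇒ (1 − 2/7z)y_{n+1} = (1 + 5/7z)y_n
  Hence R(z) = (1 + 5/7z)/(1 − 2/7z).

Boundary: |R(x)|=1, x<0.
x=-1.1: |R|=0.1630
R=−1: 1+5/7x = −1+2/7x ⇒ -3/7x=2 ⇒ x=2/(-3/7)=-4.6667
Confirm numerically:
  x=-3.270: |R|=0.69055 <1
  x=-3.155: |R|=0.65928 <1
  x=-2.083: |R|=0.30584 <1
  x=-5.149: |R|=1.08365 >1
  x=-5.131: |R|=1.08070 >1
  x=-4.927: |R|=1.04634 >1
So |R|<1 on (-4.6667, 0).

(-4.6667,0); λ=-5 ⇒ h* = (14/3)/5 = 0.9333.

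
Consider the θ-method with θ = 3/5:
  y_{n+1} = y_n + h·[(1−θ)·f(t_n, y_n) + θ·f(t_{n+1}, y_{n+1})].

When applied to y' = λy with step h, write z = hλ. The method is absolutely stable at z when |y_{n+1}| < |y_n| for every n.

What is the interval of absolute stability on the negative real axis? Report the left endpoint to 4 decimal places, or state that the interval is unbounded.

Set f=λy, z=hλ:
  y_{n+1} = y_n + z·[2/5·y_n + 3/5·y_{n+1}] ⇒ (1 − 3/5z)y_{n+1} = (1 + 2/5z)y_n
  Hence R(z) = (1 + 2/5z)/(1 − 3/5z).

Need |R(x)|<1, x<0.
x=-1.11: |R|=0.3337
x=-2: |R|=0.0909
x=-10: |R|=0.4286
x=-100: |R|=0.6393
θ=3/5≥1/2 ⇒ |1+2/5x|<|1−3/5x| ∀x<0 ⇒ interval (−∞,0).

unbounded; (−∞, 0).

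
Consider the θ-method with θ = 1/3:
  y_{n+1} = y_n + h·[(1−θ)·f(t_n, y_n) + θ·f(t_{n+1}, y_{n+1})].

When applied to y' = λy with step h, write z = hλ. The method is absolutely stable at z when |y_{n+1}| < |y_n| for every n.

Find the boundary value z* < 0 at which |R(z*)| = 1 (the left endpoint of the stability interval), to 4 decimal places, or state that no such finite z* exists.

z* = -6.0000.

On y'=λy, z=hλ:
  y_{n+1} = y_n + z·[2/3·y_n + 1/3·y_{n+1}] ⇒ (1 − 1/3z)y_{n+1} = (1 + 2/3z)y_n
  Hence R(z) = (1 + 2/3z)/(1 − 1/3z).

Need |R(x)|<1, x<0.
x=-0.98: |R|=0.2613
R=−1: 1+2/3x = −1+1/3x ⇒ -1/3x=2 ⇒ x=2/(-1/3)=-6.0000
Confirm numerically:
  x=-4.571: |R|=0.81125 <1
  x=-3.467: |R|=0.60832 <1
  x=-3.290: |R|=0.56916 <1
  x=-3.063: |R|=0.51559 <1
  x=-6.356: |R|=1.03805 >1
  x=-6.298: |R|=1.03205 >1
  x=-6.048: |R|=1.00531 >1
Interval (-6.0000, 0).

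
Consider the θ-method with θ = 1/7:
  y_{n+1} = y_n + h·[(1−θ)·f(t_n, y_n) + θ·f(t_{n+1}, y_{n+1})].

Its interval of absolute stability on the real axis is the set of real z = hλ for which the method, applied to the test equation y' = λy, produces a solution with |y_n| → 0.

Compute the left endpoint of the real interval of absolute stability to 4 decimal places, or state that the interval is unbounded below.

With y'=λy (z=hλ):
  y_{n+1} = y_n + z·[6/7·y_n + 1/7·y_{n+1}] ⇒ (1 − 1/7z)y_{n+1} = (1 + 6/7z)y_n
  Hence R(z) = (1 + 6/7z)/(1 − 1/7z).

Solve |R(x)|<1 on ℝ⁻.
x=-0.52: |R|=0.5160
R=−1: 1+6/7x = −1+1/7x ⇒ -5/7x=2 ⇒ x=2/(-5/7)=-2.8000
Confirm numerically:
  x=-2.534: |R|=0.86050 <1
  x=-2.511: |R|=0.84807 <1
  x=-2.022: |R|=0.56883 <1
  x=-1.451: |R|=0.20187 <1
  x=-3.254: |R|=1.22138 >1
  x=-3.051: |R|=1.12486 >1
So |R|<1 on (-2.8000, 0).

z* = -2.8000.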